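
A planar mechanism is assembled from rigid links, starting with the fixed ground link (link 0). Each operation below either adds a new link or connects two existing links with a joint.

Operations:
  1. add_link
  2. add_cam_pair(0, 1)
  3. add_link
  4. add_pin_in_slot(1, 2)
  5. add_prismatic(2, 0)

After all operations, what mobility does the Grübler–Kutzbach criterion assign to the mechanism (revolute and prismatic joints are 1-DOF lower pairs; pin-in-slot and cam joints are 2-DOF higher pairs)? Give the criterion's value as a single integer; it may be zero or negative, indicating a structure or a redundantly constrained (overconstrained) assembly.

M = 2

[1;0;0] (link 0 is ground)
L+ [2;0;0]
C(0,1)∈J2 [2;0;1]
L+ [3;0;1]
PS(1,2)∈J2 [3;0;2]
P(2,0)∈J1 [3;1;2]
mobility = 6 − 2 − 2 = 2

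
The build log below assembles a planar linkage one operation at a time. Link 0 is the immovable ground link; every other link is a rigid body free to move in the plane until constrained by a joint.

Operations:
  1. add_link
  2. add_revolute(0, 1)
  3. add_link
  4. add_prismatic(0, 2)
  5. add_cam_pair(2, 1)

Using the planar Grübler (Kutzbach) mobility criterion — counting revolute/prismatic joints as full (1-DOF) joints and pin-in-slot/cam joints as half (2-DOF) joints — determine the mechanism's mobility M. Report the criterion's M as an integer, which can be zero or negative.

M = 1

link 0 = ground. State L|J1|J2 = 1|0|0
+link1  2|0|0
R(0,1) f=1→J1  2|1|0
+link2  3|1|0
P(0,2) f=1→J1  3|2|0
C(2,1) f=2→J2  3|2|1
M = 3(3−1)−2·2−1 = 6−4−1 = 1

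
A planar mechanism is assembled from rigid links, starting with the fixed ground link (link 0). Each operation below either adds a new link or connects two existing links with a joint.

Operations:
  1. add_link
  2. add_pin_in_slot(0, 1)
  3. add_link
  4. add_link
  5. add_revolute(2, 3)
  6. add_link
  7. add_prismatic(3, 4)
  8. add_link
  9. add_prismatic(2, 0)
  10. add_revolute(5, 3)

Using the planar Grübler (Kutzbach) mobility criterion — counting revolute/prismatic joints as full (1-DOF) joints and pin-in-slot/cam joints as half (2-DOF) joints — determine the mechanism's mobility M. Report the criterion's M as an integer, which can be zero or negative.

L=1 J1=0 J2=0
add link → L=2 J1=0 J2=0
PS@0,1 dof=2 J2 → L=2 J1=0 J2=1
add link → L=3 J1=0 J2=1
add link → L=4 J1=0 J2=1
R@2,3 dof=1 J1 → L=4 J1=1 J2=1
add link → L=5 J1=1 J2=1
P@3,4 dof=1 J1 → L=5 J1=2 J2=1
add link → L=6 J1=2 J2=1
P@2,0 dof=1 J1 → L=6 J1=3 J2=1
R@5,3 dof=1 J1 → L=6 J1=4 J2=1
M=3(L−1)−2J1−J2=3·5−2·4−1=6

M = 6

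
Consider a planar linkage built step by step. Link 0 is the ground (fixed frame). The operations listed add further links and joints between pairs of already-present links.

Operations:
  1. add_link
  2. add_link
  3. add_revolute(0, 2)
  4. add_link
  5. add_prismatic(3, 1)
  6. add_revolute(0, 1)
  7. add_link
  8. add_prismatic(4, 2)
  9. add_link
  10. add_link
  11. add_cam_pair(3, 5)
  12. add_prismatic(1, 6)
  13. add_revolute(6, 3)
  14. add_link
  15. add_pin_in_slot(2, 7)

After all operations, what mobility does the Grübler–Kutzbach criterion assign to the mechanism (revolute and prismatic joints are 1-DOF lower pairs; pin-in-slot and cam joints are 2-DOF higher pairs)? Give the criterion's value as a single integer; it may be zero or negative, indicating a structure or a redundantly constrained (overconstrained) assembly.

M = 7

[1;0;0] (link 0 is ground)
L+ [2;0;0]
L+ [3;0;0]
R(0,2)∈J1 [3;1;0]
L+ [4;1;0]
P(3,1)∈J1 [4;2;0]
R(0,1)∈J1 [4;3;0]
L+ [5;3;0]
P(4,2)∈J1 [5;4;0]
L+ [6;4;0]
L+ [7;4;0]
C(3,5)∈J2 [7;4;1]
P(1,6)∈J1 [7;5;1]
R(6,3)∈J1 [7;6;1]
L+ [8;6;1]
PS(2,7)∈J2 [8;6;2]
mobility = 21 − 12 − 2 = 7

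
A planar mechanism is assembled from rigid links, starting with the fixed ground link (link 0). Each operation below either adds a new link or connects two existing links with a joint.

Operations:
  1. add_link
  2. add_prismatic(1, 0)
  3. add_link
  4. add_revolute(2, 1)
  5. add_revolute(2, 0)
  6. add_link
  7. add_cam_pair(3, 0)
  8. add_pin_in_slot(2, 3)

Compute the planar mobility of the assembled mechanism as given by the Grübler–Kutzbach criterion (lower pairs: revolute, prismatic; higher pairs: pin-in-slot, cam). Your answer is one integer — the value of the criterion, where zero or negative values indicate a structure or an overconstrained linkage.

M = 1

ground; <1,0,0>
#1 <2,0,0>
P:1↔0 J1 <2,1,0>
#2 <3,1,0>
R:2↔1 J1 <3,2,0>
R:2↔0 J1 <3,3,0>
#3 <4,3,0>
C:3↔0 J2 <4,3,1>
PS:2↔3 J2 <4,3,2>
3×3 − 2×3 − 1×2 = 1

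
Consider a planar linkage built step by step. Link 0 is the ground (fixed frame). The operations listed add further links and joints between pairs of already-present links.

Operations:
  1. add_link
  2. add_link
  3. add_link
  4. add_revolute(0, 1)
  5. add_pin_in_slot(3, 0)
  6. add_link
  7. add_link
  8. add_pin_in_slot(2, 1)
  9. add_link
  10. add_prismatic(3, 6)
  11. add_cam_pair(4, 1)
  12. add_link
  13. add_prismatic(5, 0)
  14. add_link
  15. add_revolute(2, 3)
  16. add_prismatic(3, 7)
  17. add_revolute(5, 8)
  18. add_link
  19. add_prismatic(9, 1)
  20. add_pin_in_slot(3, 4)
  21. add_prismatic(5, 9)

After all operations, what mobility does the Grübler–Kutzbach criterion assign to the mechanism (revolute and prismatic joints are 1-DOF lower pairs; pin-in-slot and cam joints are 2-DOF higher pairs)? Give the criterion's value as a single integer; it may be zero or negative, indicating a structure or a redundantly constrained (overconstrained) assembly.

M = 7

(L,J1,J2)=(1,0,0); link0 fixed
link1: (2,0,0)
link2: (3,0,0)
link3: (4,0,0)
R 0-1 [J1]: (4,1,0)
PS 3-0 [J2]: (4,1,1)
link4: (5,1,1)
link5: (6,1,1)
PS 2-1 [J2]: (6,1,2)
link6: (7,1,2)
P 3-6 [J1]: (7,2,2)
C 4-1 [J2]: (7,2,3)
link7: (8,2,3)
P 5-0 [J1]: (8,3,3)
link8: (9,3,3)
R 2-3 [J1]: (9,4,3)
P 3-7 [J1]: (9,5,3)
R 5-8 [J1]: (9,6,3)
link9: (10,6,3)
P 9-1 [J1]: (10,7,3)
PS 3-4 [J2]: (10,7,4)
P 5-9 [J1]: (10,8,4)
Grübler: 3·9 − 2·8 − 4 = 7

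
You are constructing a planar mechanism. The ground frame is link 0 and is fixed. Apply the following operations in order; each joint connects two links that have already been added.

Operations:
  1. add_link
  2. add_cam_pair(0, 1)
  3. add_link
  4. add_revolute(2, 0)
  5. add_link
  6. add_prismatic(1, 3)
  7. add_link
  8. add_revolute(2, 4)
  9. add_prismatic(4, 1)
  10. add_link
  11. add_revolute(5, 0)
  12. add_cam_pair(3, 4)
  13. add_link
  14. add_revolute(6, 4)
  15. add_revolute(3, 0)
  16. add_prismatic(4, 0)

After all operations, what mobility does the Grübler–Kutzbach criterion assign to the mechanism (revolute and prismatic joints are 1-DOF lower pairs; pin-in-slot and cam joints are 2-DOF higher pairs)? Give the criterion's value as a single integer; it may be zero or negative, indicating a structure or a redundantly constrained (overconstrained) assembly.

M = 0

[1;0;0] (link 0 is ground)
L+ [2;0;0]
C(0,1)∈J2 [2;0;1]
L+ [3;0;1]
R(2,0)∈J1 [3;1;1]
L+ [4;1;1]
P(1,3)∈J1 [4;2;1]
L+ [5;2;1]
R(2,4)∈J1 [5;3;1]
P(4,1)∈J1 [5;4;1]
L+ [6;4;1]
R(5,0)∈J1 [6;5;1]
C(3,4)∈J2 [6;5;2]
L+ [7;5;2]
R(6,4)∈J1 [7;6;2]
R(3,0)∈J1 [7;7;2]
P(4,0)∈J1 [7;8;2]
mobility = 18 − 16 − 2 = 0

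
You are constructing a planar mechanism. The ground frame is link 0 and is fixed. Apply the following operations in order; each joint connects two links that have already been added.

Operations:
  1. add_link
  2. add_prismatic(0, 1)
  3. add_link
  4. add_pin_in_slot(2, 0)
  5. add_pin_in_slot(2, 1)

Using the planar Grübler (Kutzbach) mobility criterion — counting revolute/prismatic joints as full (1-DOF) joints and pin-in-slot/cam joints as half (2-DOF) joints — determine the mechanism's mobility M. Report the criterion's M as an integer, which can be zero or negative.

link 0 = ground. State L|J1|J2 = 1|0|0
+link1  2|0|0
P(0,1) f=1→J1  2|1|0
+link2  3|1|0
PS(2,0) f=2→J2  3|1|1
PS(2,1) f=2→J2  3|1|2
M = 3(3−1)−2·1−2 = 6−2−2 = 2

M = 2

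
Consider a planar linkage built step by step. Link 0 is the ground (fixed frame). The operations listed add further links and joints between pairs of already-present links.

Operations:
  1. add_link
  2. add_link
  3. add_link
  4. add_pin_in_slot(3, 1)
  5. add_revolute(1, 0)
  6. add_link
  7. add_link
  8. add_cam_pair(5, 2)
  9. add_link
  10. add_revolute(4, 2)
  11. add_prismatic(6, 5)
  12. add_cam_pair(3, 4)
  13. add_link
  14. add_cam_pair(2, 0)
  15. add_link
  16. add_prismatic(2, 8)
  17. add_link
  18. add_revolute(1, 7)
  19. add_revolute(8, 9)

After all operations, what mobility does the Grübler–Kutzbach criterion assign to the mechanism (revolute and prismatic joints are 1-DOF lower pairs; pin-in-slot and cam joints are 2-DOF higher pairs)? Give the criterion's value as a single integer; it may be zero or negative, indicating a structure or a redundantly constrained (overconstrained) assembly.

[1;0;0] (link 0 is ground)
L+ [2;0;0]
L+ [3;0;0]
L+ [4;0;0]
PS(3,1)∈J2 [4;0;1]
R(1,0)∈J1 [4;1;1]
L+ [5;1;1]
L+ [6;1;1]
C(5,2)∈J2 [6;1;2]
L+ [7;1;2]
R(4,2)∈J1 [7;2;2]
P(6,5)∈J1 [7;3;2]
C(3,4)∈J2 [7;3;3]
L+ [8;3;3]
C(2,0)∈J2 [8;3;4]
L+ [9;3;4]
P(2,8)∈J1 [9;4;4]
L+ [10;4;4]
R(1,7)∈J1 [10;5;4]
R(8,9)∈J1 [10;6;4]
mobility = 27 − 12 − 4 = 11

M = 11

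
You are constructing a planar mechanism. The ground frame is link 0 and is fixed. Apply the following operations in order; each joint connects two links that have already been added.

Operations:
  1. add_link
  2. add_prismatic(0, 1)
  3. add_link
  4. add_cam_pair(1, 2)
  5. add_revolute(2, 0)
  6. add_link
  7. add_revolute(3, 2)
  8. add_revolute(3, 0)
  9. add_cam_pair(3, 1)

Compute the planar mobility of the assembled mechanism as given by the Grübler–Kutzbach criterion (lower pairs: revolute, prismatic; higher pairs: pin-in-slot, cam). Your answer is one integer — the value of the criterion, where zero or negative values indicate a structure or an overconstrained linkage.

(L,J1,J2)=(1,0,0); link0 fixed
link1: (2,0,0)
P 0-1 [J1]: (2,1,0)
link2: (3,1,0)
C 1-2 [J2]: (3,1,1)
R 2-0 [J1]: (3,2,1)
link3: (4,2,1)
R 3-2 [J1]: (4,3,1)
R 3-0 [J1]: (4,4,1)
C 3-1 [J2]: (4,4,2)
Grübler: 3·3 − 2·4 − 2 = -1

M = -1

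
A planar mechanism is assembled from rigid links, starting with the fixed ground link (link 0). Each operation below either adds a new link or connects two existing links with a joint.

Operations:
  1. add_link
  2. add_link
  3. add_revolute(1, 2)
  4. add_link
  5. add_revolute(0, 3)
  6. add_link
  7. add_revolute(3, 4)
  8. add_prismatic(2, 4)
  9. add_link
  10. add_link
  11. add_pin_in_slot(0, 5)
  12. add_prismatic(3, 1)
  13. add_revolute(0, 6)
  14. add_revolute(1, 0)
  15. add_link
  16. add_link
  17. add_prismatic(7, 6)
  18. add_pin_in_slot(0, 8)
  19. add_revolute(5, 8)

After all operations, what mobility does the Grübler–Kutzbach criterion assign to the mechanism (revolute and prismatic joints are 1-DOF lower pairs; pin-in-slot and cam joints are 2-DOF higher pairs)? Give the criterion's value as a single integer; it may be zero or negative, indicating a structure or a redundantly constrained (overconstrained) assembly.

L=1 J1=0 J2=0
add link → L=2 J1=0 J2=0
add link → L=3 J1=0 J2=0
R@1,2 dof=1 J1 → L=3 J1=1 J2=0
add link → L=4 J1=1 J2=0
R@0,3 dof=1 J1 → L=4 J1=2 J2=0
add link → L=5 J1=2 J2=0
R@3,4 dof=1 J1 → L=5 J1=3 J2=0
P@2,4 dof=1 J1 → L=5 J1=4 J2=0
add link → L=6 J1=4 J2=0
add link → L=7 J1=4 J2=0
PS@0,5 dof=2 J2 → L=7 J1=4 J2=1
P@3,1 dof=1 J1 → L=7 J1=5 J2=1
R@0,6 dof=1 J1 → L=7 J1=6 J2=1
R@1,0 dof=1 J1 → L=7 J1=7 J2=1
add link → L=8 J1=7 J2=1
add link → L=9 J1=7 J2=1
P@7,6 dof=1 J1 → L=9 J1=8 J2=1
PS@0,8 dof=2 J2 → L=9 J1=8 J2=2
R@5,8 dof=1 J1 → L=9 J1=9 J2=2
M=3(L−1)−2J1−J2=3·8−2·9−2=4

M = 4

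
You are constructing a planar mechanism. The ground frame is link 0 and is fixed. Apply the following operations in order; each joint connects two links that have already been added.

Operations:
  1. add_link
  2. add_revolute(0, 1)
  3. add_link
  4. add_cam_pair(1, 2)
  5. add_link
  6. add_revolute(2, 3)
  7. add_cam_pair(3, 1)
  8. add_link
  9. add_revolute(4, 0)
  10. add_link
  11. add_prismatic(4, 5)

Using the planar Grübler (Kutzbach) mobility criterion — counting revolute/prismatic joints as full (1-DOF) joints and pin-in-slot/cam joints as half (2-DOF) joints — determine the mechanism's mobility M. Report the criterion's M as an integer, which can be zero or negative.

M = 5

link 0 = ground. State L|J1|J2 = 1|0|0
+link1  2|0|0
R(0,1) f=1→J1  2|1|0
+link2  3|1|0
C(1,2) f=2→J2  3|1|1
+link3  4|1|1
R(2,3) f=1→J1  4|2|1
C(3,1) f=2→J2  4|2|2
+link4  5|2|2
R(4,0) f=1→J1  5|3|2
+link5  6|3|2
P(4,5) f=1→J1  6|4|2
M = 3(6−1)−2·4−2 = 15−8−2 = 5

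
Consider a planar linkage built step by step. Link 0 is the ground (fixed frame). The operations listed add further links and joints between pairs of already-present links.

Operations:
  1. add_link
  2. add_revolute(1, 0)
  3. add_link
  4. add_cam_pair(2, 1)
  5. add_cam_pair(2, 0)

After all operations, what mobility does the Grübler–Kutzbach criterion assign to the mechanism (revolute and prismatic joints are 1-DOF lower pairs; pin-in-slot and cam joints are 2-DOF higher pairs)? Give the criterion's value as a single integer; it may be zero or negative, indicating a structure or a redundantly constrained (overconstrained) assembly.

link 0 = ground. State L|J1|J2 = 1|0|0
+link1  2|0|0
R(1,0) f=1→J1  2|1|0
+link2  3|1|0
C(2,1) f=2→J2  3|1|1
C(2,0) f=2→J2  3|1|2
M = 3(3−1)−2·1−2 = 6−2−2 = 2

M = 2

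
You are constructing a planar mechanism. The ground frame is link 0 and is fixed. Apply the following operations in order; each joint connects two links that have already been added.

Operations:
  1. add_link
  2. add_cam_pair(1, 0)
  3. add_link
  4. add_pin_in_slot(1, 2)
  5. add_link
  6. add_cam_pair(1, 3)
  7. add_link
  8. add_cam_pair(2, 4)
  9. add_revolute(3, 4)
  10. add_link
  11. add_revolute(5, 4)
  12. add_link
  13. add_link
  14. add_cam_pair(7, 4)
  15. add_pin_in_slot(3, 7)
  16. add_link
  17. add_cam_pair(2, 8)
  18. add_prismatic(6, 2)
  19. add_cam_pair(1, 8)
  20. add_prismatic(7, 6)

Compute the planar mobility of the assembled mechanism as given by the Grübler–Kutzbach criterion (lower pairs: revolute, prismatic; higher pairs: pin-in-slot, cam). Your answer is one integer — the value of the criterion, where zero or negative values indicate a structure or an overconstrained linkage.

M = 8

link 0 = ground. State L|J1|J2 = 1|0|0
+link1  2|0|0
C(1,0) f=2→J2  2|0|1
+link2  3|0|1
PS(1,2) f=2→J2  3|0|2
+link3  4|0|2
C(1,3) f=2→J2  4|0|3
+link4  5|0|3
C(2,4) f=2→J2  5|0|4
R(3,4) f=1→J1  5|1|4
+link5  6|1|4
R(5,4) f=1→J1  6|2|4
+link6  7|2|4
+link7  8|2|4
C(7,4) f=2→J2  8|2|5
PS(3,7) f=2→J2  8|2|6
+link8  9|2|6
C(2,8) f=2→J2  9|2|7
P(6,2) f=1→J1  9|3|7
C(1,8) f=2→J2  9|3|8
P(7,6) f=1→J1  9|4|8
M = 3(9−1)−2·4−8 = 24−8−8 = 8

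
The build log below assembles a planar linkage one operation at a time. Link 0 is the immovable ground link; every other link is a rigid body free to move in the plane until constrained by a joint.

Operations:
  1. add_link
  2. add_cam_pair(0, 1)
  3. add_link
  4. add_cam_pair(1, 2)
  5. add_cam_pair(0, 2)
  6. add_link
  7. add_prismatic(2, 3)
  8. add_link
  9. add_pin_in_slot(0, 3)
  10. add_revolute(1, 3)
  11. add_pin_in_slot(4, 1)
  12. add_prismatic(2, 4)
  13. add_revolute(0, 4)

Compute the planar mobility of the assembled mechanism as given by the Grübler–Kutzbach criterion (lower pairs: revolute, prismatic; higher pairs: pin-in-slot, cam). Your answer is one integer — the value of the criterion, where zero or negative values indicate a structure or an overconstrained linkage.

M = -1

ground; <1,0,0>
#1 <2,0,0>
C:0↔1 J2 <2,0,1>
#2 <3,0,1>
C:1↔2 J2 <3,0,2>
C:0↔2 J2 <3,0,3>
#3 <4,0,3>
P:2↔3 J1 <4,1,3>
#4 <5,1,3>
PS:0↔3 J2 <5,1,4>
R:1↔3 J1 <5,2,4>
PS:4↔1 J2 <5,2,5>
P:2↔4 J1 <5,3,5>
R:0↔4 J1 <5,4,5>
3×4 − 2×4 − 1×5 = -1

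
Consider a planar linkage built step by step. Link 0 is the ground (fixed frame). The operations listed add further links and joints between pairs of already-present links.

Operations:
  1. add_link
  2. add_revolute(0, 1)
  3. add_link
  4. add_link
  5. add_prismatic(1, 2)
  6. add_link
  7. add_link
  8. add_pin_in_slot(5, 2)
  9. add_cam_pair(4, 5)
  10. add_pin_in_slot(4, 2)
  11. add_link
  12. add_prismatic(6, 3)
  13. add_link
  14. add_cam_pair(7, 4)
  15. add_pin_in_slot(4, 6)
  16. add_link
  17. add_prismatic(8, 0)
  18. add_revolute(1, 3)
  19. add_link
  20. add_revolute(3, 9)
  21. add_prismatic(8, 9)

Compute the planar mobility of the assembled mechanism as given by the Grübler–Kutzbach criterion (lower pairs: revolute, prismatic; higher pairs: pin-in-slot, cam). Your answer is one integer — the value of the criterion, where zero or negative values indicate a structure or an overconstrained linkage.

M = 8

(L,J1,J2)=(1,0,0); link0 fixed
link1: (2,0,0)
R 0-1 [J1]: (2,1,0)
link2: (3,1,0)
link3: (4,1,0)
P 1-2 [J1]: (4,2,0)
link4: (5,2,0)
link5: (6,2,0)
PS 5-2 [J2]: (6,2,1)
C 4-5 [J2]: (6,2,2)
PS 4-2 [J2]: (6,2,3)
link6: (7,2,3)
P 6-3 [J1]: (7,3,3)
link7: (8,3,3)
C 7-4 [J2]: (8,3,4)
PS 4-6 [J2]: (8,3,5)
link8: (9,3,5)
P 8-0 [J1]: (9,4,5)
R 1-3 [J1]: (9,5,5)
link9: (10,5,5)
R 3-9 [J1]: (10,6,5)
P 8-9 [J1]: (10,7,5)
Grübler: 3·9 − 2·7 − 5 = 8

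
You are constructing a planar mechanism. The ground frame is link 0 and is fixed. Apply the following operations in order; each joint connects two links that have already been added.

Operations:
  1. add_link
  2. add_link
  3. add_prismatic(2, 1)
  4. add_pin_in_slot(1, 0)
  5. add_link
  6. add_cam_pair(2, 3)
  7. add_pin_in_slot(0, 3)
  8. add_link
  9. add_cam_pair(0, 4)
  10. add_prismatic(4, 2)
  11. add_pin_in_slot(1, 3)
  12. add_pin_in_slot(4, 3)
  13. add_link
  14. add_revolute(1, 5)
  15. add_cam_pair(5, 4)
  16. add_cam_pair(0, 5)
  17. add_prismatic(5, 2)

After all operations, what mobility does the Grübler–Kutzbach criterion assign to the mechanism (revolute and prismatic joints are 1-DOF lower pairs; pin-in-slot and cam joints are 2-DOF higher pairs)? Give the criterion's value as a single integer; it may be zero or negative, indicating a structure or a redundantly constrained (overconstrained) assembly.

ground; <1,0,0>
#1 <2,0,0>
#2 <3,0,0>
P:2↔1 J1 <3,1,0>
PS:1↔0 J2 <3,1,1>
#3 <4,1,1>
C:2↔3 J2 <4,1,2>
PS:0↔3 J2 <4,1,3>
#4 <5,1,3>
C:0↔4 J2 <5,1,4>
P:4↔2 J1 <5,2,4>
PS:1↔3 J2 <5,2,5>
PS:4↔3 J2 <5,2,6>
#5 <6,2,6>
R:1↔5 J1 <6,3,6>
C:5↔4 J2 <6,3,7>
C:0↔5 J2 <6,3,8>
P:5↔2 J1 <6,4,8>
3×5 − 2×4 − 1×8 = -1

M = -1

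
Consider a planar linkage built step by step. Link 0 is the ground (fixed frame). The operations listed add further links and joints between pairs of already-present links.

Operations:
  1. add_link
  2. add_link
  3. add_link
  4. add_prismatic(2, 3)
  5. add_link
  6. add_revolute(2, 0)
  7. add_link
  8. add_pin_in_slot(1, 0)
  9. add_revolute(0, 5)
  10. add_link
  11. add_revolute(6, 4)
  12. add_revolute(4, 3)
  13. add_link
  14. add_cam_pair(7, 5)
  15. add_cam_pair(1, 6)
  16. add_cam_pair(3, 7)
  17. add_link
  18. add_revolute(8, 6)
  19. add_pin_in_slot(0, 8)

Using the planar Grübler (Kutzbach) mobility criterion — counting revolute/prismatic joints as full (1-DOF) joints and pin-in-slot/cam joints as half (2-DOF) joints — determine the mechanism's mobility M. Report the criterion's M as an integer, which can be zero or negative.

[1;0;0] (link 0 is ground)
L+ [2;0;0]
L+ [3;0;0]
L+ [4;0;0]
P(2,3)∈J1 [4;1;0]
L+ [5;1;0]
R(2,0)∈J1 [5;2;0]
L+ [6;2;0]
PS(1,0)∈J2 [6;2;1]
R(0,5)∈J1 [6;3;1]
L+ [7;3;1]
R(6,4)∈J1 [7;4;1]
R(4,3)∈J1 [7;5;1]
L+ [8;5;1]
C(7,5)∈J2 [8;5;2]
C(1,6)∈J2 [8;5;3]
C(3,7)∈J2 [8;5;4]
L+ [9;5;4]
R(8,6)∈J1 [9;6;4]
PS(0,8)∈J2 [9;6;5]
mobility = 24 − 12 − 5 = 7

M = 7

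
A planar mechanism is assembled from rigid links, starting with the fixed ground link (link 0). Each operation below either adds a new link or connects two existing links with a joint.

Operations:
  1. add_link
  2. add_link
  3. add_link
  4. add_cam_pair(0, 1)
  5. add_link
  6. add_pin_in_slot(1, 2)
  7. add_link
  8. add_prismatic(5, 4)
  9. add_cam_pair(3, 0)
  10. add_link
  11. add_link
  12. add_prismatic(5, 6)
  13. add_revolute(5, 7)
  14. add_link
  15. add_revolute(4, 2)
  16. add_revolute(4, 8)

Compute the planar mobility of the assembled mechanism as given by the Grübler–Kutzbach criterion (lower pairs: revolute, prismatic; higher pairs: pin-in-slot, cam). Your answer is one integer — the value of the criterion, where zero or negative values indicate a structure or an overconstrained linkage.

ground; <1,0,0>
#1 <2,0,0>
#2 <3,0,0>
#3 <4,0,0>
C:0↔1 J2 <4,0,1>
#4 <5,0,1>
PS:1↔2 J2 <5,0,2>
#5 <6,0,2>
P:5↔4 J1 <6,1,2>
C:3↔0 J2 <6,1,3>
#6 <7,1,3>
#7 <8,1,3>
P:5↔6 J1 <8,2,3>
R:5↔7 J1 <8,3,3>
#8 <9,3,3>
R:4↔2 J1 <9,4,3>
R:4↔8 J1 <9,5,3>
3×8 − 2×5 − 1×3 = 11

M = 11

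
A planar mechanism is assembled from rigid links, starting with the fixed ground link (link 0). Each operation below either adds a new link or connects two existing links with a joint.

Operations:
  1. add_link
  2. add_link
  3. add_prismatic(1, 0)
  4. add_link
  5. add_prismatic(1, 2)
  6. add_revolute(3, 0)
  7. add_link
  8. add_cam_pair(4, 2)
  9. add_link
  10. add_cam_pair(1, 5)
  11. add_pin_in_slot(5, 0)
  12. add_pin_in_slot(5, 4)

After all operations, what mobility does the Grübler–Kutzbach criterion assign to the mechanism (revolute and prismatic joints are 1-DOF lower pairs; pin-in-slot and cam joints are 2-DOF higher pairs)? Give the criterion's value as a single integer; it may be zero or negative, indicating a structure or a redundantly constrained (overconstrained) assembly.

link 0 = ground. State L|J1|J2 = 1|0|0
+link1  2|0|0
+link2  3|0|0
P(1,0) f=1→J1  3|1|0
+link3  4|1|0
P(1,2) f=1→J1  4|2|0
R(3,0) f=1→J1  4|3|0
+link4  5|3|0
C(4,2) f=2→J2  5|3|1
+link5  6|3|1
C(1,5) f=2→J2  6|3|2
PS(5,0) f=2→J2  6|3|3
PS(5,4) f=2→J2  6|3|4
M = 3(6−1)−2·3−4 = 15−6−4 = 5

M = 5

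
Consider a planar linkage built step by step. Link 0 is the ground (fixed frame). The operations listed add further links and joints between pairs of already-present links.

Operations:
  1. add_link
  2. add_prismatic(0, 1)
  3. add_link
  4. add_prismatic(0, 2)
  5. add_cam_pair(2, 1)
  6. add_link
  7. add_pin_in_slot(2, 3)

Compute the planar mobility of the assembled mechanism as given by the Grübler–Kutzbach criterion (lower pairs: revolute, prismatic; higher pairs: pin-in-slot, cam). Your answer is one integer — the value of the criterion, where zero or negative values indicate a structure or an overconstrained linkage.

M = 3

[1;0;0] (link 0 is ground)
L+ [2;0;0]
P(0,1)∈J1 [2;1;0]
L+ [3;1;0]
P(0,2)∈J1 [3;2;0]
C(2,1)∈J2 [3;2;1]
L+ [4;2;1]
PS(2,3)∈J2 [4;2;2]
mobility = 9 − 4 − 2 = 3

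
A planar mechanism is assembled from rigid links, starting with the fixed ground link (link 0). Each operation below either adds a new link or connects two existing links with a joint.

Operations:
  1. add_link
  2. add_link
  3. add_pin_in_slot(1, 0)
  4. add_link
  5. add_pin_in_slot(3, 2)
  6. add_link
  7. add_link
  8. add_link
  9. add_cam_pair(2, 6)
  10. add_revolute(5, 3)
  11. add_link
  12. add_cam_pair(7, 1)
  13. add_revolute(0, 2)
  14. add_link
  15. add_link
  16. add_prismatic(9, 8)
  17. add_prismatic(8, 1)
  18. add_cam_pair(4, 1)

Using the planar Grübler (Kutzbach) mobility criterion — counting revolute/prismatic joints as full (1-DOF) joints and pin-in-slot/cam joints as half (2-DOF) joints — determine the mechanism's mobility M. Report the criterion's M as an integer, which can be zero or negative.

[1;0;0] (link 0 is ground)
L+ [2;0;0]
L+ [3;0;0]
PS(1,0)∈J2 [3;0;1]
L+ [4;0;1]
PS(3,2)∈J2 [4;0;2]
L+ [5;0;2]
L+ [6;0;2]
L+ [7;0;2]
C(2,6)∈J2 [7;0;3]
R(5,3)∈J1 [7;1;3]
L+ [8;1;3]
C(7,1)∈J2 [8;1;4]
R(0,2)∈J1 [8;2;4]
L+ [9;2;4]
L+ [10;2;4]
P(9,8)∈J1 [10;3;4]
P(8,1)∈J1 [10;4;4]
C(4,1)∈J2 [10;4;5]
mobility = 27 − 8 − 5 = 14

M = 14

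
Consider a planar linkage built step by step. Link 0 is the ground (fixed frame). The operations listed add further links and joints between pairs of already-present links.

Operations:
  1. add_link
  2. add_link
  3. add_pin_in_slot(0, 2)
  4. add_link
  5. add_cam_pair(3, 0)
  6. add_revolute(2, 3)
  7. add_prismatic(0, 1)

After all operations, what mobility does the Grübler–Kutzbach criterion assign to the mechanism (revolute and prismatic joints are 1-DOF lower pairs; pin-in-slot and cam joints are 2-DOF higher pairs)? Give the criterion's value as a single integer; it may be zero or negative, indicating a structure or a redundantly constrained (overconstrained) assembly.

M = 3

[1;0;0] (link 0 is ground)
L+ [2;0;0]
L+ [3;0;0]
PS(0,2)∈J2 [3;0;1]
L+ [4;0;1]
C(3,0)∈J2 [4;0;2]
R(2,3)∈J1 [4;1;2]
P(0,1)∈J1 [4;2;2]
mobility = 9 − 4 − 2 = 3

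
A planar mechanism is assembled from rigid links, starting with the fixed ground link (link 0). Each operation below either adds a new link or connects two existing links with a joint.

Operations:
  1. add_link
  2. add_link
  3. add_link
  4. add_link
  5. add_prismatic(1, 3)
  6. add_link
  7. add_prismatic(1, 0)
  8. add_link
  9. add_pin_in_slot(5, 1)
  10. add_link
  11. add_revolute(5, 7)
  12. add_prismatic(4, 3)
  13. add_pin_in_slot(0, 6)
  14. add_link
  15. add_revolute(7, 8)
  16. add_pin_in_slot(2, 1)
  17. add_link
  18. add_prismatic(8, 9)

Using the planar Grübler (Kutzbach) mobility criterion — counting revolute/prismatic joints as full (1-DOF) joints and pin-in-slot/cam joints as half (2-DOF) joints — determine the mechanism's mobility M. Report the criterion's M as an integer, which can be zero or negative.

M = 12

ground; <1,0,0>
#1 <2,0,0>
#2 <3,0,0>
#3 <4,0,0>
#4 <5,0,0>
P:1↔3 J1 <5,1,0>
#5 <6,1,0>
P:1↔0 J1 <6,2,0>
#6 <7,2,0>
PS:5↔1 J2 <7,2,1>
#7 <8,2,1>
R:5↔7 J1 <8,3,1>
P:4↔3 J1 <8,4,1>
PS:0↔6 J2 <8,4,2>
#8 <9,4,2>
R:7↔8 J1 <9,5,2>
PS:2↔1 J2 <9,5,3>
#9 <10,5,3>
P:8↔9 J1 <10,6,3>
3×9 − 2×6 − 1×3 = 12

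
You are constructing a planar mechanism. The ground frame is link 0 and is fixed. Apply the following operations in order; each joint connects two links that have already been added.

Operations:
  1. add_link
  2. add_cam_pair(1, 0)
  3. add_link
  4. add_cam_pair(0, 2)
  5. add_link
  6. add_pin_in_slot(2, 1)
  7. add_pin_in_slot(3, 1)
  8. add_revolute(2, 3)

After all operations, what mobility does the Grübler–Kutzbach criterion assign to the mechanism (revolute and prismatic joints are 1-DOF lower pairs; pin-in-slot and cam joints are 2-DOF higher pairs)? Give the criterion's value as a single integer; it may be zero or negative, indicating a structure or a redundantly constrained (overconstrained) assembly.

M = 3

[1;0;0] (link 0 is ground)
L+ [2;0;0]
C(1,0)∈J2 [2;0;1]
L+ [3;0;1]
C(0,2)∈J2 [3;0;2]
L+ [4;0;2]
PS(2,1)∈J2 [4;0;3]
PS(3,1)∈J2 [4;0;4]
R(2,3)∈J1 [4;1;4]
mobility = 9 − 2 − 4 = 3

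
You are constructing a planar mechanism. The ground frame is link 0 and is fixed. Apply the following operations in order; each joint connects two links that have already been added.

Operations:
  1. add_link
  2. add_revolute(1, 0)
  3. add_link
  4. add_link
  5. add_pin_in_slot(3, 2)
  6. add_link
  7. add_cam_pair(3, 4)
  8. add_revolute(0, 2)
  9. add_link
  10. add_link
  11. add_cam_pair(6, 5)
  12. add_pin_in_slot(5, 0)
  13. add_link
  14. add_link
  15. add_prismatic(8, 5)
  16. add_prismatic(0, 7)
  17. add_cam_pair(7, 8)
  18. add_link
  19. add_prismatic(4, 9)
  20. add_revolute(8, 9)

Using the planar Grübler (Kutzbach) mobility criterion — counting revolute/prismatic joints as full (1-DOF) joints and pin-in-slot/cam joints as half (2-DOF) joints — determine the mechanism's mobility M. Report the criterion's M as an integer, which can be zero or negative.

link 0 = ground. State L|J1|J2 = 1|0|0
+link1  2|0|0
R(1,0) f=1→J1  2|1|0
+link2  3|1|0
+link3  4|1|0
PS(3,2) f=2→J2  4|1|1
+link4  5|1|1
C(3,4) f=2→J2  5|1|2
R(0,2) f=1→J1  5|2|2
+link5  6|2|2
+link6  7|2|2
C(6,5) f=2→J2  7|2|3
PS(5,0) f=2→J2  7|2|4
+link7  8|2|4
+link8  9|2|4
P(8,5) f=1→J1  9|3|4
P(0,7) f=1→J1  9|4|4
C(7,8) f=2→J2  9|4|5
+link9  10|4|5
P(4,9) f=1→J1  10|5|5
R(8,9) f=1→J1  10|6|5
M = 3(10−1)−2·6−5 = 27−12−5 = 10

M = 10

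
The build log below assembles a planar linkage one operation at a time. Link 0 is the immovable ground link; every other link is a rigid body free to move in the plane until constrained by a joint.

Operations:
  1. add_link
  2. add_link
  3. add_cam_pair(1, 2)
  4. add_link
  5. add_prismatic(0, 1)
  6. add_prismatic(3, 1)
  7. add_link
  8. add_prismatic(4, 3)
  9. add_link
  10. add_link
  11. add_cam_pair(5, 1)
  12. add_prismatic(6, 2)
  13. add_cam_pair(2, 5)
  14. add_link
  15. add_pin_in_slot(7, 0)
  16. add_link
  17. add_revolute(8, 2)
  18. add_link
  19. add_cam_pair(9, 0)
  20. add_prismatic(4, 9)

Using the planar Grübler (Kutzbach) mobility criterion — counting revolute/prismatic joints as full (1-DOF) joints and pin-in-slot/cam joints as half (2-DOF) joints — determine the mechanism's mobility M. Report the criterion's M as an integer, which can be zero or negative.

L=1 J1=0 J2=0
add link → L=2 J1=0 J2=0
add link → L=3 J1=0 J2=0
C@1,2 dof=2 J2 → L=3 J1=0 J2=1
add link → L=4 J1=0 J2=1
P@0,1 dof=1 J1 → L=4 J1=1 J2=1
P@3,1 dof=1 J1 → L=4 J1=2 J2=1
add link → L=5 J1=2 J2=1
P@4,3 dof=1 J1 → L=5 J1=3 J2=1
add link → L=6 J1=3 J2=1
add link → L=7 J1=3 J2=1
C@5,1 dof=2 J2 → L=7 J1=3 J2=2
P@6,2 dof=1 J1 → L=7 J1=4 J2=2
C@2,5 dof=2 J2 → L=7 J1=4 J2=3
add link → L=8 J1=4 J2=3
PS@7,0 dof=2 J2 → L=8 J1=4 J2=4
add link → L=9 J1=4 J2=4
R@8,2 dof=1 J1 → L=9 J1=5 J2=4
add link → L=10 J1=5 J2=4
C@9,0 dof=2 J2 → L=10 J1=5 J2=5
P@4,9 dof=1 J1 → L=10 J1=6 J2=5
M=3(L−1)−2J1−J2=3·9−2·6−5=10

M = 10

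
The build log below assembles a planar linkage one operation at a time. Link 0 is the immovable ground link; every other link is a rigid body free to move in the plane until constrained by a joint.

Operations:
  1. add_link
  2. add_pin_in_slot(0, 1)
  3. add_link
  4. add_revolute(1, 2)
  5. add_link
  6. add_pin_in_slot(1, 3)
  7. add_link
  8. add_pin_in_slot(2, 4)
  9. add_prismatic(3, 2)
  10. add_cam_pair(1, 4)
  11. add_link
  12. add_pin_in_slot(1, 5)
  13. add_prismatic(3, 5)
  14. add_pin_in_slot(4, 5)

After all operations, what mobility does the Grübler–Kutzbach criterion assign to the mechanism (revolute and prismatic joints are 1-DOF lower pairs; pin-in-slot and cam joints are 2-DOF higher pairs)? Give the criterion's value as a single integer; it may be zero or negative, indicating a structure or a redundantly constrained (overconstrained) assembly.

L=1 J1=0 J2=0
add link → L=2 J1=0 J2=0
PS@0,1 dof=2 J2 → L=2 J1=0 J2=1
add link → L=3 J1=0 J2=1
R@1,2 dof=1 J1 → L=3 J1=1 J2=1
add link → L=4 J1=1 J2=1
PS@1,3 dof=2 J2 → L=4 J1=1 J2=2
add link → L=5 J1=1 J2=2
PS@2,4 dof=2 J2 → L=5 J1=1 J2=3
P@3,2 dof=1 J1 → L=5 J1=2 J2=3
C@1,4 dof=2 J2 → L=5 J1=2 J2=4
add link → L=6 J1=2 J2=4
PS@1,5 dof=2 J2 → L=6 J1=2 J2=5
P@3,5 dof=1 J1 → L=6 J1=3 J2=5
PS@4,5 dof=2 J2 → L=6 J1=3 J2=6
M=3(L−1)−2J1−J2=3·5−2·3−6=3

M = 3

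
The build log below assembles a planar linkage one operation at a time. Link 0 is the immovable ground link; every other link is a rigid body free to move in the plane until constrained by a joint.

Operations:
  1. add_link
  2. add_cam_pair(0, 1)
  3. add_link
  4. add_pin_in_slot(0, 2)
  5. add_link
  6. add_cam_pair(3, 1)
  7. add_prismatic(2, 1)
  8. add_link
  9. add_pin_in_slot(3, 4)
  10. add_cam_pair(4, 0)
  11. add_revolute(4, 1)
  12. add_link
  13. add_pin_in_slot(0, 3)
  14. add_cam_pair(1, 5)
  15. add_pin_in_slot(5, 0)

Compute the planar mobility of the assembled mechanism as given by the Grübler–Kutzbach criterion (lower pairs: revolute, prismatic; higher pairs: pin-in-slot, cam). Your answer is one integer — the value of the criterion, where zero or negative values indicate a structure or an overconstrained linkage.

(L,J1,J2)=(1,0,0); link0 fixed
link1: (2,0,0)
C 0-1 [J2]: (2,0,1)
link2: (3,0,1)
PS 0-2 [J2]: (3,0,2)
link3: (4,0,2)
C 3-1 [J2]: (4,0,3)
P 2-1 [J1]: (4,1,3)
link4: (5,1,3)
PS 3-4 [J2]: (5,1,4)
C 4-0 [J2]: (5,1,5)
R 4-1 [J1]: (5,2,5)
link5: (6,2,5)
PS 0-3 [J2]: (6,2,6)
C 1-5 [J2]: (6,2,7)
PS 5-0 [J2]: (6,2,8)
Grübler: 3·5 − 2·2 − 8 = 3

M = 3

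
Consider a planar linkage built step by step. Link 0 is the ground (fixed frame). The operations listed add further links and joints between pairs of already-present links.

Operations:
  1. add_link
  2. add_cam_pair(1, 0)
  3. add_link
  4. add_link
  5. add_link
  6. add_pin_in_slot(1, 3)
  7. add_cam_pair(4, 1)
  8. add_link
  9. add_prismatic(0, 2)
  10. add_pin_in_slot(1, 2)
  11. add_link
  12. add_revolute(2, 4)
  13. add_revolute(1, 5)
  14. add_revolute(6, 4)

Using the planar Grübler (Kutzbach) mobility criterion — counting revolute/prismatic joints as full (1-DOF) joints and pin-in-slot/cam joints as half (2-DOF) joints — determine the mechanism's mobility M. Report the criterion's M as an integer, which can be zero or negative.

M = 6

[1;0;0] (link 0 is ground)
L+ [2;0;0]
C(1,0)∈J2 [2;0;1]
L+ [3;0;1]
L+ [4;0;1]
L+ [5;0;1]
PS(1,3)∈J2 [5;0;2]
C(4,1)∈J2 [5;0;3]
L+ [6;0;3]
P(0,2)∈J1 [6;1;3]
PS(1,2)∈J2 [6;1;4]
L+ [7;1;4]
R(2,4)∈J1 [7;2;4]
R(1,5)∈J1 [7;3;4]
R(6,4)∈J1 [7;4;4]
mobility = 18 − 8 − 4 = 6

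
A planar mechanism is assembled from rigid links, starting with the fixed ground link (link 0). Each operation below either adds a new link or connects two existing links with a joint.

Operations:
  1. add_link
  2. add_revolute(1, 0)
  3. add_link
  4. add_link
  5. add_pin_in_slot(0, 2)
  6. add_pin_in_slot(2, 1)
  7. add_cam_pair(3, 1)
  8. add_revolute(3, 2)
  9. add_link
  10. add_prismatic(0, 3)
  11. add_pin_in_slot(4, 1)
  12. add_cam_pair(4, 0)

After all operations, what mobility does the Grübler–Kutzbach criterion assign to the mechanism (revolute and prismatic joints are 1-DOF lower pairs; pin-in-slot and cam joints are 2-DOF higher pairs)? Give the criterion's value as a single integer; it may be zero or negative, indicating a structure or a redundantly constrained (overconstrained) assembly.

M = 1

[1;0;0] (link 0 is ground)
L+ [2;0;0]
R(1,0)∈J1 [2;1;0]
L+ [3;1;0]
L+ [4;1;0]
PS(0,2)∈J2 [4;1;1]
PS(2,1)∈J2 [4;1;2]
C(3,1)∈J2 [4;1;3]
R(3,2)∈J1 [4;2;3]
L+ [5;2;3]
P(0,3)∈J1 [5;3;3]
PS(4,1)∈J2 [5;3;4]
C(4,0)∈J2 [5;3;5]
mobility = 12 − 6 − 5 = 1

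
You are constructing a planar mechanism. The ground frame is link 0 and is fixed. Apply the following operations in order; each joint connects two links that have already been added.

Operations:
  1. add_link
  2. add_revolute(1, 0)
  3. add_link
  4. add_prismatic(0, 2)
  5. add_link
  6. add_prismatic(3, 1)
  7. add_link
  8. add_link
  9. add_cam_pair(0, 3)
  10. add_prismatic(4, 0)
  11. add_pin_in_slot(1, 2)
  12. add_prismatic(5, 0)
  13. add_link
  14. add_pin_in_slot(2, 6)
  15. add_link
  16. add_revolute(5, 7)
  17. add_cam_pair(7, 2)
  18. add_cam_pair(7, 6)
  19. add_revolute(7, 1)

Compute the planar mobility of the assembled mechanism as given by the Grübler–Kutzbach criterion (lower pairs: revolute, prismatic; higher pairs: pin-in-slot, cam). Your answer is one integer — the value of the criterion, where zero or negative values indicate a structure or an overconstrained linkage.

M = 2

ground; <1,0,0>
#1 <2,0,0>
R:1↔0 J1 <2,1,0>
#2 <3,1,0>
P:0↔2 J1 <3,2,0>
#3 <4,2,0>
P:3↔1 J1 <4,3,0>
#4 <5,3,0>
#5 <6,3,0>
C:0↔3 J2 <6,3,1>
P:4↔0 J1 <6,4,1>
PS:1↔2 J2 <6,4,2>
P:5↔0 J1 <6,5,2>
#6 <7,5,2>
PS:2↔6 J2 <7,5,3>
#7 <8,5,3>
R:5↔7 J1 <8,6,3>
C:7↔2 J2 <8,6,4>
C:7↔6 J2 <8,6,5>
R:7↔1 J1 <8,7,5>
3×7 − 2×7 − 1×5 = 2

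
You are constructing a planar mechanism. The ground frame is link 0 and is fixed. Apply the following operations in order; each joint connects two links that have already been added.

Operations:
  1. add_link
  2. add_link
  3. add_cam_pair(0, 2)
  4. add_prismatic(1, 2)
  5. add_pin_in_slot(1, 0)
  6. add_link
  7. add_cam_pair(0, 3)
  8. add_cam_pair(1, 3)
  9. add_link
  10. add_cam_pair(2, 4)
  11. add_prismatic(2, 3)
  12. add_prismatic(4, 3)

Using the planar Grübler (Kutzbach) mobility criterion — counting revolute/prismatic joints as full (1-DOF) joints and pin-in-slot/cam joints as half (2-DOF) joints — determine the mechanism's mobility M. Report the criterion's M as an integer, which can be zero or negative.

M = 1

[1;0;0] (link 0 is ground)
L+ [2;0;0]
L+ [3;0;0]
C(0,2)∈J2 [3;0;1]
P(1,2)∈J1 [3;1;1]
PS(1,0)∈J2 [3;1;2]
L+ [4;1;2]
C(0,3)∈J2 [4;1;3]
C(1,3)∈J2 [4;1;4]
L+ [5;1;4]
C(2,4)∈J2 [5;1;5]
P(2,3)∈J1 [5;2;5]
P(4,3)∈J1 [5;3;5]
mobility = 12 − 6 − 5 = 1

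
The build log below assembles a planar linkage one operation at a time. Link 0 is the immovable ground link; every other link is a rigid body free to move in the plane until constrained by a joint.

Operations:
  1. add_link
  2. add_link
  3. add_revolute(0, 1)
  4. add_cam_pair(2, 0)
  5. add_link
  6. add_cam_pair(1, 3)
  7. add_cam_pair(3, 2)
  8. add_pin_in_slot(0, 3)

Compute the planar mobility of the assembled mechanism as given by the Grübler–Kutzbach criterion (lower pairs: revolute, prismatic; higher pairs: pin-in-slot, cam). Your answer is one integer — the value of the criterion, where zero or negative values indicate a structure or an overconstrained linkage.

M = 3

ground; <1,0,0>
#1 <2,0,0>
#2 <3,0,0>
R:0↔1 J1 <3,1,0>
C:2↔0 J2 <3,1,1>
#3 <4,1,1>
C:1↔3 J2 <4,1,2>
C:3↔2 J2 <4,1,3>
PS:0↔3 J2 <4,1,4>
3×3 − 2×1 − 1×4 = 3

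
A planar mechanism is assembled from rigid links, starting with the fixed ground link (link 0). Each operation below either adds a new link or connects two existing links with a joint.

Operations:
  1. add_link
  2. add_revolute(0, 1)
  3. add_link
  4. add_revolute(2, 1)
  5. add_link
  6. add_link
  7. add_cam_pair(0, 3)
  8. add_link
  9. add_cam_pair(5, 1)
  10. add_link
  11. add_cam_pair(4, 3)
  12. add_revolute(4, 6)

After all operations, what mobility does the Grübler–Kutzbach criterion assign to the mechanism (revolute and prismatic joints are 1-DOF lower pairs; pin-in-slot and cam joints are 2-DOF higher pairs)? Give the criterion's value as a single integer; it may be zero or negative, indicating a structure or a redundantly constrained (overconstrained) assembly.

link 0 = ground. State L|J1|J2 = 1|0|0
+link1  2|0|0
R(0,1) f=1→J1  2|1|0
+link2  3|1|0
R(2,1) f=1→J1  3|2|0
+link3  4|2|0
+link4  5|2|0
C(0,3) f=2→J2  5|2|1
+link5  6|2|1
C(5,1) f=2→J2  6|2|2
+link6  7|2|2
C(4,3) f=2→J2  7|2|3
R(4,6) f=1→J1  7|3|3
M = 3(7−1)−2·3−3 = 18−6−3 = 9

M = 9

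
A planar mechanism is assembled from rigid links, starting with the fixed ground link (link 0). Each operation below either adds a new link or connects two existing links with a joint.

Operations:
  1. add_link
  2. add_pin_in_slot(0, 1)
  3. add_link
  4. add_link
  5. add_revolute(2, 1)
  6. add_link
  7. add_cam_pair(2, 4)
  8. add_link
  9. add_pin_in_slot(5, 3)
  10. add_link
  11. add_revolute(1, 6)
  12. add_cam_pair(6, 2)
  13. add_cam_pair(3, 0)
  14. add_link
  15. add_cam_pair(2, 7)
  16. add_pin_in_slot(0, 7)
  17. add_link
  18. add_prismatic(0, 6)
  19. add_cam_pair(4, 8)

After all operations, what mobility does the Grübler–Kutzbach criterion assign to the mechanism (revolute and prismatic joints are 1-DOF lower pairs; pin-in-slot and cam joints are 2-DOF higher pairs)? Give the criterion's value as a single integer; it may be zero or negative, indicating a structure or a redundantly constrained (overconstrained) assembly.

M = 10

[1;0;0] (link 0 is ground)
L+ [2;0;0]
PS(0,1)∈J2 [2;0;1]
L+ [3;0;1]
L+ [4;0;1]
R(2,1)∈J1 [4;1;1]
L+ [5;1;1]
C(2,4)∈J2 [5;1;2]
L+ [6;1;2]
PS(5,3)∈J2 [6;1;3]
L+ [7;1;3]
R(1,6)∈J1 [7;2;3]
C(6,2)∈J2 [7;2;4]
C(3,0)∈J2 [7;2;5]
L+ [8;2;5]
C(2,7)∈J2 [8;2;6]
PS(0,7)∈J2 [8;2;7]
L+ [9;2;7]
P(0,6)∈J1 [9;3;7]
C(4,8)∈J2 [9;3;8]
mobility = 24 − 6 − 8 = 10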